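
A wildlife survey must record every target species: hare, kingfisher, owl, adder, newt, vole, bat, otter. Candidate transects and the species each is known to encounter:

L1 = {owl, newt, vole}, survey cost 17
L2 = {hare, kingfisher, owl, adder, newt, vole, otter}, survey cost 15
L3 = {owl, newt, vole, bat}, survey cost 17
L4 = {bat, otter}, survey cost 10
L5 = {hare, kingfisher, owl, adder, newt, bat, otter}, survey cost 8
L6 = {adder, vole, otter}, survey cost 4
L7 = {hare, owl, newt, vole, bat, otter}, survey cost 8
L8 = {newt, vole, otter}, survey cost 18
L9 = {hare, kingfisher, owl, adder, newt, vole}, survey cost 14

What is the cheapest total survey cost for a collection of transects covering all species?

L5, L6 cover every species at survey cost 8 + 4 = 12.
Any cover uses at least 2 transects; among all covering selections none totals below 12.

12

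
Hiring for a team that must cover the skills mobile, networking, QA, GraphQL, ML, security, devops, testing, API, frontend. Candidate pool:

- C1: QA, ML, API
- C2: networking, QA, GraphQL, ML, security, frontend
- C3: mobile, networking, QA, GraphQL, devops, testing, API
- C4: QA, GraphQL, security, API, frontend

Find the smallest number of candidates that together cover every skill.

C2, C3 together cover {mobile, networking, QA, GraphQL, ML, security, devops, testing, API, frontend} — every skill.
No single candidate contains all 10 skills, so 2 is optimal.

2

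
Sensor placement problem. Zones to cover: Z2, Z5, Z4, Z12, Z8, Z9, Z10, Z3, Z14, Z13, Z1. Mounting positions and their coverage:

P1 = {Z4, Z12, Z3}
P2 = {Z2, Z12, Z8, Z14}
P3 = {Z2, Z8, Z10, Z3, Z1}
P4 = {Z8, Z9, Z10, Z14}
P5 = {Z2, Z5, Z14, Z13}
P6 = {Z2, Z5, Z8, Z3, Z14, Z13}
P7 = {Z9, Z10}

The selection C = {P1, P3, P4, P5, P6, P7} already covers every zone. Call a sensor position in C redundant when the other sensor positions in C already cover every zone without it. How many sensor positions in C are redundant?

Drop P1: Z4, Z12 uncovered — not redundant.
Drop P3: Z1 uncovered — not redundant.
Drop P4: the rest still cover every zone — redundant.
Drop P5: the rest still cover every zone — redundant.
Drop P6: the rest still cover every zone — redundant.
Drop P7: the rest still cover every zone — redundant.
4 redundant: P4, P5, P6, P7.

4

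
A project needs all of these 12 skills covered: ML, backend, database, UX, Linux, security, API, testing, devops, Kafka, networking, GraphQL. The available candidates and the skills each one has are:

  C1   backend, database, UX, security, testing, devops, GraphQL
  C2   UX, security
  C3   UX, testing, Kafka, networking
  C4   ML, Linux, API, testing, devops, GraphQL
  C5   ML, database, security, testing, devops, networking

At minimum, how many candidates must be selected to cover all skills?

C1, C3, C4 together cover {ML, backend, database, UX, Linux, security, API, testing, devops, Kafka, networking, GraphQL} — every skill.
No 2 of the 5 candidates cover everything (all 10 pairs fall short), so 3 is minimum.

3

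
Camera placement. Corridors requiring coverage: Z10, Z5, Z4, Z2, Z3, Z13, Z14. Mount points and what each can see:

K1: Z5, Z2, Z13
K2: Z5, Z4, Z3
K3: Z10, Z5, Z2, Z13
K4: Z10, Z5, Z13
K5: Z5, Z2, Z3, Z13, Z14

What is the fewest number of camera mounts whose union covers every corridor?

3

K2, K3, K5 together cover {Z10, Z5, Z4, Z2, Z3, Z13, Z14} — every corridor.
No 2 of the 5 camera mounts cover everything (all 10 pairs fall short), so 3 is minimum.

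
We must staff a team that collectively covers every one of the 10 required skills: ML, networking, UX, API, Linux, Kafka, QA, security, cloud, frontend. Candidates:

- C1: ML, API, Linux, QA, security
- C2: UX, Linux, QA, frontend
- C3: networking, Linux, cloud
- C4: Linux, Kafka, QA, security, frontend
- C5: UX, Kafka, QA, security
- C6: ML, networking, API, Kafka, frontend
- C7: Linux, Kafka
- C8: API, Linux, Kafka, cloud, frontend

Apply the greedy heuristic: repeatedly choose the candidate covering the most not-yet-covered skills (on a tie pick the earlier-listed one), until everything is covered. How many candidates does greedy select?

Pick 1: C1 covers 5 new skills (ML, API, Linux, QA, security).
Pick 2: C6 covers 3 new skills (networking, Kafka, frontend).
Pick 3: C2 covers 1 new skills (UX).
Pick 4: C3 covers 1 new skills (cloud).
Greedy uses 4 candidates. (The true minimum is 3.)

4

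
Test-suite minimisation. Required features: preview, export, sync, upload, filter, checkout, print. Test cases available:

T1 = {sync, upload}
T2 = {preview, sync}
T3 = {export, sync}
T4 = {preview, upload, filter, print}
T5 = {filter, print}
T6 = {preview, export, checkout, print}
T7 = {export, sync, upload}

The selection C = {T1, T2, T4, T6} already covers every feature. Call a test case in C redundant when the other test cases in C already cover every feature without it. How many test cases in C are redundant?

Drop T1: the rest still cover every feature — redundant.
Drop T2: the rest still cover every feature — redundant.
Drop T4: filter uncovered — not redundant.
Drop T6: export, checkout uncovered — not redundant.
2 redundant: T1, T2.

2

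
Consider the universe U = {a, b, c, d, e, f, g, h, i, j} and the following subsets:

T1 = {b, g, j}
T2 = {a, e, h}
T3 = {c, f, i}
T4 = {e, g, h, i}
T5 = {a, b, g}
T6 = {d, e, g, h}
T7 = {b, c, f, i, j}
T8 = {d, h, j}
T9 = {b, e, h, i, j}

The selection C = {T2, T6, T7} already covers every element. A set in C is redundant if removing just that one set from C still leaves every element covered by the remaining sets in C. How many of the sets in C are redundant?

Drop T2: a uncovered — not redundant.
Drop T6: d, g uncovered — not redundant.
Drop T7: b, c, f, i, … uncovered — not redundant.
None of the sets in C is redundant.

0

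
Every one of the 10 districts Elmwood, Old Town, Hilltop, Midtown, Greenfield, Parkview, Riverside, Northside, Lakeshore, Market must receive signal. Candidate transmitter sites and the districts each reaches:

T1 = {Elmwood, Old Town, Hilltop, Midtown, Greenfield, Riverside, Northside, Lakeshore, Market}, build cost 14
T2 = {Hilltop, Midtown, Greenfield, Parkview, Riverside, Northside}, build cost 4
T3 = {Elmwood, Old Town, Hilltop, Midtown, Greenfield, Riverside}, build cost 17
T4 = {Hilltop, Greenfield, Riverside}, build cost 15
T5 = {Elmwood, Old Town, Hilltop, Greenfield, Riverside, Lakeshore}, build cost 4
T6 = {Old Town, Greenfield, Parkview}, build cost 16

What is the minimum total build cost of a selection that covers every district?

T1, T2 cover every district at build cost 14 + 4 = 18.
Any cover uses at least 2 transmitter sites; among all covering selections none totals below 18.
Greedy by coverage-per-build cost would pick T2, T5, T1 for 22 — worse than the optimum 18.

18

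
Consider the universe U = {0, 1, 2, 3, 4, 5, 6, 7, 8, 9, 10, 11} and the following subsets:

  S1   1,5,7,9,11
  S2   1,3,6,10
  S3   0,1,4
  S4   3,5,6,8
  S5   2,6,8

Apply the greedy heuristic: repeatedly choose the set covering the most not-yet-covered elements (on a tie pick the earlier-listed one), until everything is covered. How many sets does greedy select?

4

Pick 1: S1 covers 5 new elements (1, 5, 7, 9, 11).
Pick 2: S2 covers 3 new elements (3, 6, 10).
Pick 3: S3 covers 2 new elements (0, 4).
Pick 4: S5 covers 2 new elements (2, 8).
Greedy uses 4 sets.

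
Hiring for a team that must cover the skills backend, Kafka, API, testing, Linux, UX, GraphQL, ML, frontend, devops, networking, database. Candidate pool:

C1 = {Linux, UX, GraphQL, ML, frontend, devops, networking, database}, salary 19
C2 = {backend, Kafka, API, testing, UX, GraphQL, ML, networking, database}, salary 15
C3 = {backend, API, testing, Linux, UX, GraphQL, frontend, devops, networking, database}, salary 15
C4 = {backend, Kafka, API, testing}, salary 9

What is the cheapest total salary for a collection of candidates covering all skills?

28

C1, C4 cover every skill at salary 19 + 9 = 28.
Any cover uses at least 2 candidates; among all covering selections none totals below 28.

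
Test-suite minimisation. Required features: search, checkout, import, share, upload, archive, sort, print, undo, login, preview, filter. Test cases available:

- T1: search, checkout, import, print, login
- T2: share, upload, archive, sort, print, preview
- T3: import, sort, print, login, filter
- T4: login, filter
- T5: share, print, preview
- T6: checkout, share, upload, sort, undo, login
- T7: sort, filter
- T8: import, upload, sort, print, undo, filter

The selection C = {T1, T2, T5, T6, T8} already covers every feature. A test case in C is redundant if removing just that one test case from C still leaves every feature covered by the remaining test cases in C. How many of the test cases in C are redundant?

Drop T1: search uncovered — not redundant.
Drop T2: archive uncovered — not redundant.
Drop T5: the rest still cover every feature — redundant.
Drop T6: the rest still cover every feature — redundant.
Drop T8: filter uncovered — not redundant.
2 redundant: T5, T6.

2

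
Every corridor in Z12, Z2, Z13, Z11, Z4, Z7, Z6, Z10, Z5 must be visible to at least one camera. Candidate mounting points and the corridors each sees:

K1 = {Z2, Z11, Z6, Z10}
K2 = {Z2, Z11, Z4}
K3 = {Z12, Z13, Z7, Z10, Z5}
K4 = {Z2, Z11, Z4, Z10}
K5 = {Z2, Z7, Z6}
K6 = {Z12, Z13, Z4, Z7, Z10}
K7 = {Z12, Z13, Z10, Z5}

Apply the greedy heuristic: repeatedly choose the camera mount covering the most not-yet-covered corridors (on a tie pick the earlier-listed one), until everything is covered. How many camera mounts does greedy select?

3

Pick 1: K3 covers 5 new corridors (Z12, Z13, Z7, Z10, Z5).
Pick 2: K1 covers 3 new corridors (Z2, Z11, Z6).
Pick 3: K2 covers 1 new corridors (Z4).
Greedy uses 3 camera mounts.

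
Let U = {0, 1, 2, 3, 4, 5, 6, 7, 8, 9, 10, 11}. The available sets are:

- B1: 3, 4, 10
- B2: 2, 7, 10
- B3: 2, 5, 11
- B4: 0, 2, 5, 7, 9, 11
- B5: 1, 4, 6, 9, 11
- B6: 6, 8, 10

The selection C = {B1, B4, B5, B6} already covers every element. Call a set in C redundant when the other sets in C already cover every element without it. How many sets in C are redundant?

Drop B1: 3 uncovered — not redundant.
Drop B4: 0, 2, 5, 7 uncovered — not redundant.
Drop B5: 1 uncovered — not redundant.
Drop B6: 8 uncovered — not redundant.
None of the sets in C is redundant.

0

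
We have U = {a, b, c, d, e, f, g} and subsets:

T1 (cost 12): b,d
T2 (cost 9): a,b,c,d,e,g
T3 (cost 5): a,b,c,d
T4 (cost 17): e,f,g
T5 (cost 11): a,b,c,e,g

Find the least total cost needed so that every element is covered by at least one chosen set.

T3, T4 cover every element at cost 5 + 17 = 22.
Any cover uses at least 2 sets; among all covering selections none totals below 22.
Greedy by coverage-per-cost would pick T3, T2, T4 for 31 — worse than the optimum 22.

22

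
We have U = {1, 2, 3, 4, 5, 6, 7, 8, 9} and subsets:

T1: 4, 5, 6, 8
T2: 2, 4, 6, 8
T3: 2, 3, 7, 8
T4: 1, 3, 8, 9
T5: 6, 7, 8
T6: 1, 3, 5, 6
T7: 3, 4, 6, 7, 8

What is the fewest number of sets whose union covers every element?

3

T1, T3, T4 together cover {1, 2, 3, 4, 5, 6, 7, 8, 9} — every element.
No 2 of the 7 sets cover everything (all 21 pairs fall short), so 3 is minimum.
Greedy (largest uncovered first) would take T7, T4, T1, T2 — 4 sets — but 3 suffice.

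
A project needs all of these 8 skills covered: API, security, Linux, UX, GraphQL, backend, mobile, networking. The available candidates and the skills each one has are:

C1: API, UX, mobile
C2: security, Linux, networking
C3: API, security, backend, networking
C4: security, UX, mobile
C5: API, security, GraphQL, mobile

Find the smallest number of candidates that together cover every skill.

C1, C2, C3, C5 together cover {API, security, Linux, UX, GraphQL, backend, mobile, networking} — every skill.
No 3 of the 5 candidates cover everything (all 10 triples fall short), so 4 is minimum.

4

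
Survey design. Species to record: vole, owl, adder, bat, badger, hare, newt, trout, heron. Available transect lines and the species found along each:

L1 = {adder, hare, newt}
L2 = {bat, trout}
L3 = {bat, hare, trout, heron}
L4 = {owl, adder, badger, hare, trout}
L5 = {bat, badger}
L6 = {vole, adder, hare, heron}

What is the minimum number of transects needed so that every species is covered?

4

L1, L2, L4, L6 together cover {vole, owl, adder, bat, badger, hare, newt, trout, heron} — every species.
No 3 of the 6 transects cover everything (all 20 triples fall short), so 4 is minimum.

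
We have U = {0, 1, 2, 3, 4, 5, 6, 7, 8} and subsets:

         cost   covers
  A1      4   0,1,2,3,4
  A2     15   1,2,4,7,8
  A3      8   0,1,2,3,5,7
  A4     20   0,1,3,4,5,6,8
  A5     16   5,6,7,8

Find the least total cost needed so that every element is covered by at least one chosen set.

20

A1, A5 cover every element at cost 4 + 16 = 20.
Any cover uses at least 2 sets; among all covering selections none totals below 20.
Greedy by coverage-per-cost would pick A1, A3, A5 for 28 — worse than the optimum 20.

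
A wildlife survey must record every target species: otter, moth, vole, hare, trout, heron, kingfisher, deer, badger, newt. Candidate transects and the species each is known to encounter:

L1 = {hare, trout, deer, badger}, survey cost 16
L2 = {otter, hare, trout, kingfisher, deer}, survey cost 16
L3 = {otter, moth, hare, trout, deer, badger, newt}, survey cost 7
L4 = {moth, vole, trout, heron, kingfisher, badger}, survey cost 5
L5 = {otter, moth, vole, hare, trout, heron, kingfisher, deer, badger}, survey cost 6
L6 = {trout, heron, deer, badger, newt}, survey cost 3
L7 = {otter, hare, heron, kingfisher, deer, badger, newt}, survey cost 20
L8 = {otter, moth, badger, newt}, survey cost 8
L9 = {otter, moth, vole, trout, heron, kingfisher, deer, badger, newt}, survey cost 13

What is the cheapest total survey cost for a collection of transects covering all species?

9

L5, L6 cover every species at survey cost 6 + 3 = 9.
Any cover uses at least 2 transects; among all covering selections none totals below 9.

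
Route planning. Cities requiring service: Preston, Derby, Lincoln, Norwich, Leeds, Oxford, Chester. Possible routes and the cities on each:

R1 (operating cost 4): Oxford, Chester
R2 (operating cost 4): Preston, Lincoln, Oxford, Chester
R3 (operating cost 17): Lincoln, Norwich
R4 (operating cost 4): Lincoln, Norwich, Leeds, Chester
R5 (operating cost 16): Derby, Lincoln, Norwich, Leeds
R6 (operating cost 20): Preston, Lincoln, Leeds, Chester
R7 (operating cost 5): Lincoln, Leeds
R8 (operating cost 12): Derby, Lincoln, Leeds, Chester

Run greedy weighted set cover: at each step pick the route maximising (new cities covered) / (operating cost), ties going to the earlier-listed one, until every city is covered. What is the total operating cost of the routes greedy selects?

20

Pick 1: R2 adds 4 new (Preston, Lincoln, Oxford, Chester) at operating cost 4 (ratio 4/4).
Pick 2: R4 adds 2 new (Norwich, Leeds) at operating cost 4 (ratio 2/4).
Pick 3: R8 adds 1 new (Derby) at operating cost 12 (ratio 1/12).
Greedy total operating cost: 4 + 4 + 12 = 20.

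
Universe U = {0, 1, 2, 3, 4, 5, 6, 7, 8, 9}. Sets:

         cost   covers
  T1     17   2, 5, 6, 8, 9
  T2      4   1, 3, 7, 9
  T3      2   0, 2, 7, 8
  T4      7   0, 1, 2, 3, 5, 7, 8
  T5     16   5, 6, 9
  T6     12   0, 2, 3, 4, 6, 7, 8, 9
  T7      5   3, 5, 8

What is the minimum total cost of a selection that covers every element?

19

T4, T6 cover every element at cost 7 + 12 = 19.
Any cover uses at least 2 sets; among all covering selections none totals below 19.
Greedy by coverage-per-cost would pick T3, T2, T7, T6 for 23 — worse than the optimum 19.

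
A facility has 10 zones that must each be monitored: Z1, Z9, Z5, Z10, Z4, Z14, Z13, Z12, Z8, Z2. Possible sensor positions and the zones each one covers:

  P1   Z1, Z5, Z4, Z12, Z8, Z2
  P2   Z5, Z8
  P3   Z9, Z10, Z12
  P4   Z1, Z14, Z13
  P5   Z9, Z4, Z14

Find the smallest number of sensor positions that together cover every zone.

3

P1, P3, P4 together cover {Z1, Z9, Z5, Z10, Z4, Z14, Z13, Z12, Z8, Z2} — every zone.
No 2 of the 5 sensor positions cover everything (all 10 pairs fall short), so 3 is minimum.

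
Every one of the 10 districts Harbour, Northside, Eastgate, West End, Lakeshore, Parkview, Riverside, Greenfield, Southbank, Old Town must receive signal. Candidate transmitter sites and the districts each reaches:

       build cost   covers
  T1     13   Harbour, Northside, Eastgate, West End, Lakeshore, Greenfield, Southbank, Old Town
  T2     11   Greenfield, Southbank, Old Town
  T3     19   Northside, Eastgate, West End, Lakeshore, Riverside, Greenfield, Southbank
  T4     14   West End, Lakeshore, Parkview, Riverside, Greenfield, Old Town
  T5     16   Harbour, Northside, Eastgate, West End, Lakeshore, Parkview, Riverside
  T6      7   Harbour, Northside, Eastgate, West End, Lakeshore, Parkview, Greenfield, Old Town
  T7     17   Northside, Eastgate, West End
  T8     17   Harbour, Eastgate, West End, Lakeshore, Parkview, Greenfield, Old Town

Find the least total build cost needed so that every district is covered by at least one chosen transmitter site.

26

T3, T6 cover every district at build cost 19 + 7 = 26.
Any cover uses at least 2 transmitter sites; among all covering selections none totals below 26.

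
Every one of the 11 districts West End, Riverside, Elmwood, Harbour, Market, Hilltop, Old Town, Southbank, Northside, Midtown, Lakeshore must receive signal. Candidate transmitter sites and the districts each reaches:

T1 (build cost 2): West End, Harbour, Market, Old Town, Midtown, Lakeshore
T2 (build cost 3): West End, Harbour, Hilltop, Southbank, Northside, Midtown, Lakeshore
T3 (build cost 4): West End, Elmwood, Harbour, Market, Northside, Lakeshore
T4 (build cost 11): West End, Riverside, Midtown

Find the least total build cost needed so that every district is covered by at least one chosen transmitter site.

T1, T2, T3, T4 cover every district at build cost 2 + 3 + 4 + 11 = 20.
Any cover uses at least 4 transmitter sites; among all covering selections none totals below 20.

20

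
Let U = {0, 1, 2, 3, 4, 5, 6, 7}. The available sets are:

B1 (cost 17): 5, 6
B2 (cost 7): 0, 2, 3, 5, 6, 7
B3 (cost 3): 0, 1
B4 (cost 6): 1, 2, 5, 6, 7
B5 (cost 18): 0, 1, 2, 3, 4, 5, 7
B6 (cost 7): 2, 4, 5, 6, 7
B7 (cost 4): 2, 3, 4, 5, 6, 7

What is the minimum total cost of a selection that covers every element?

B3, B7 cover every element at cost 3 + 4 = 7.
Any cover uses at least 2 sets; among all covering selections none totals below 7.

7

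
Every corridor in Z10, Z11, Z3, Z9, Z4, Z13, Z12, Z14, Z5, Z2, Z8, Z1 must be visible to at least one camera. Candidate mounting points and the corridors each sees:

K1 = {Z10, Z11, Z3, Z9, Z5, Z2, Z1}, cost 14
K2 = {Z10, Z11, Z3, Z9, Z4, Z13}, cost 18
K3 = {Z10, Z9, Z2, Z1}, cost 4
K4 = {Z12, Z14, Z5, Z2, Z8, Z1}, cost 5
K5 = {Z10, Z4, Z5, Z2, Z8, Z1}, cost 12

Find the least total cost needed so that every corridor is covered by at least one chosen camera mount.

23

K2, K4 cover every corridor at cost 18 + 5 = 23.
Any cover uses at least 2 camera mounts; among all covering selections none totals below 23.
Greedy by coverage-per-cost would pick K4, K3, K2 for 27 — worse than the optimum 23.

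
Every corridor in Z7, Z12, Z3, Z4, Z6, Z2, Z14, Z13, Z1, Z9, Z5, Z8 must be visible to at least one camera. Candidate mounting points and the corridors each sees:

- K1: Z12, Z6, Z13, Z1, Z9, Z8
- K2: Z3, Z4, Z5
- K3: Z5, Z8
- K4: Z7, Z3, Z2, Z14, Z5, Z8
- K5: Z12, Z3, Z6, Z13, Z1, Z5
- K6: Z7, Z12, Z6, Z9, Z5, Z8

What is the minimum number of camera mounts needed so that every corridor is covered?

3

K1, K2, K4 together cover {Z7, Z12, Z3, Z4, Z6, Z2, Z14, Z13, Z1, Z9, Z5, Z8} — every corridor.
No 2 of the 6 camera mounts cover everything (all 15 pairs fall short), so 3 is minimum.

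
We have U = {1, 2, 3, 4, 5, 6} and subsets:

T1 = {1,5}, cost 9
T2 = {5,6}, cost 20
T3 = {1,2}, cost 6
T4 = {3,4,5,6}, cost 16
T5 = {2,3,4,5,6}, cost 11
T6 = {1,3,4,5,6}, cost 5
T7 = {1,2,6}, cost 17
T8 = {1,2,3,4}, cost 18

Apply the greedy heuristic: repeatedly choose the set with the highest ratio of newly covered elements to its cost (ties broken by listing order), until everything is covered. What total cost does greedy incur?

Pick 1: T6 adds 5 new (1, 3, 4, 5, 6) at cost 5 (ratio 5/5).
Pick 2: T3 adds 1 new (2) at cost 6 (ratio 1/6).
Greedy total cost: 5 + 6 = 11.

11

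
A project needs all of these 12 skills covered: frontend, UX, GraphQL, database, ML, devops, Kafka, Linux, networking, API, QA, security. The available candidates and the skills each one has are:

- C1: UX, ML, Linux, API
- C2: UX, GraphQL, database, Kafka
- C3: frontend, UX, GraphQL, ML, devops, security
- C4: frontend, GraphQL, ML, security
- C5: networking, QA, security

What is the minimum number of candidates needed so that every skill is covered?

4

C1, C2, C3, C5 together cover {frontend, UX, GraphQL, database, ML, devops, Kafka, Linux, networking, API, QA, security} — every skill.
No 3 of the 5 candidates cover everything (all 10 triples fall short), so 4 is minimum.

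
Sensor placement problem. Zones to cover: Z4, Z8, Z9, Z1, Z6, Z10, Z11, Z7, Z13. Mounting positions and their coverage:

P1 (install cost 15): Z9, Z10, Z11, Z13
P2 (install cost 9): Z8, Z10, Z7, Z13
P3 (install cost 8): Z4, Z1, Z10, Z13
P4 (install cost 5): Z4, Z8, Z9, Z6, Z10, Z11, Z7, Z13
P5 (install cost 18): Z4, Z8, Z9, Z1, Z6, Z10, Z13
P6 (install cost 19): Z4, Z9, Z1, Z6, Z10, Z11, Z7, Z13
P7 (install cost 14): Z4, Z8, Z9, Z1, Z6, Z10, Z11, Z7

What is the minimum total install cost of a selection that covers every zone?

13

P3, P4 cover every zone at install cost 8 + 5 = 13.
Any cover uses at least 2 sensor positions; among all covering selections none totals below 13.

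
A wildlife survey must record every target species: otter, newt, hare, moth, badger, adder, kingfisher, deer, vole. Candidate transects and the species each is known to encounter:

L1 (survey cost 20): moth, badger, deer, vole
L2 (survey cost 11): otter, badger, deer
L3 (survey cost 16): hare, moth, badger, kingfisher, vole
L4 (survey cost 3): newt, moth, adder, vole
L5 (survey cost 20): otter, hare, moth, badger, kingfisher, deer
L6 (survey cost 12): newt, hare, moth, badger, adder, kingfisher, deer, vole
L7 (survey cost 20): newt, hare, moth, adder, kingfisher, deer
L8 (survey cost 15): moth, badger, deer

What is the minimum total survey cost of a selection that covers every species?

L2, L6 cover every species at survey cost 11 + 12 = 23.
Any cover uses at least 2 transects; among all covering selections none totals below 23.

23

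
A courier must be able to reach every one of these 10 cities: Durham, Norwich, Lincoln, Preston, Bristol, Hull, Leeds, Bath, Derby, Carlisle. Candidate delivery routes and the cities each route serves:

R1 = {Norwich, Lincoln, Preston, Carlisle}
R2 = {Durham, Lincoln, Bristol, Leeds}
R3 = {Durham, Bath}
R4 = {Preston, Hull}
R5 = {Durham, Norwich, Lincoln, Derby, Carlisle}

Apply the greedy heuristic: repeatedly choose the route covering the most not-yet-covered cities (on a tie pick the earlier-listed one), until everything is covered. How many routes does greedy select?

Pick 1: R5 covers 5 new cities (Durham, Norwich, Lincoln, Derby, Carlisle).
Pick 2: R2 covers 2 new cities (Bristol, Leeds).
Pick 3: R4 covers 2 new cities (Preston, Hull).
Pick 4: R3 covers 1 new cities (Bath).
Greedy uses 4 routes.

4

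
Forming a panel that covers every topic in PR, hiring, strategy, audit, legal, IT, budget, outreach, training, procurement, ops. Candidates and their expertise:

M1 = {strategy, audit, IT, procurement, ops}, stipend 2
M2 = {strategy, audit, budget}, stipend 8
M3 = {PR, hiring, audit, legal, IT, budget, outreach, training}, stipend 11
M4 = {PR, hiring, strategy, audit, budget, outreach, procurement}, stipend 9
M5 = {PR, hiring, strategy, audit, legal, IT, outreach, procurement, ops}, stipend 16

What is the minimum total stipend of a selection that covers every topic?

M1, M3 cover every topic at stipend 2 + 11 = 13.
Any cover uses at least 2 members; among all covering selections none totals below 13.

13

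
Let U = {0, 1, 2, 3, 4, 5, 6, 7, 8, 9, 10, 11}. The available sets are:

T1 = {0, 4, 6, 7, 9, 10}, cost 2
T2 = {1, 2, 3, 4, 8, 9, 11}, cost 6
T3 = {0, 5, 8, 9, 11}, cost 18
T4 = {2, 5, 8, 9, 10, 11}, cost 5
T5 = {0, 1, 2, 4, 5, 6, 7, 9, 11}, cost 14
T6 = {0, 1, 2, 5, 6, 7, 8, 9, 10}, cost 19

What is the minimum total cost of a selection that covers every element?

13

T1, T2, T4 cover every element at cost 2 + 6 + 5 = 13.
Any cover uses at least 2 sets; among all covering selections none totals below 13.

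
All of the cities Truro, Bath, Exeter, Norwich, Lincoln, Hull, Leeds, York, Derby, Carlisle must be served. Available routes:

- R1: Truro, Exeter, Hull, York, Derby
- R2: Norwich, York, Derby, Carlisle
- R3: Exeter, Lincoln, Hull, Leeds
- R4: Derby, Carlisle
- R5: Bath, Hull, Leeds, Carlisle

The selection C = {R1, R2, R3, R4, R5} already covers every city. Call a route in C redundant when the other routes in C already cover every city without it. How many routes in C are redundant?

1

Drop R1: Truro uncovered — not redundant.
Drop R2: Norwich uncovered — not redundant.
Drop R3: Lincoln uncovered — not redundant.
Drop R4: the rest still cover every city — redundant.
Drop R5: Bath uncovered — not redundant.
1 redundant: R4.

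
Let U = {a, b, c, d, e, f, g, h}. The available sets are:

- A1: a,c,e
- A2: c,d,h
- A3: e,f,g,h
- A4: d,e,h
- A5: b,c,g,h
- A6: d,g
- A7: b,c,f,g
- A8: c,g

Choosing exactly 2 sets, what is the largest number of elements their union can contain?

7

Choosing A4, A7 covers {b, c, d, e, f, g, h} — 7 elements.
No choice of 2 sets does better; here a is left uncovered.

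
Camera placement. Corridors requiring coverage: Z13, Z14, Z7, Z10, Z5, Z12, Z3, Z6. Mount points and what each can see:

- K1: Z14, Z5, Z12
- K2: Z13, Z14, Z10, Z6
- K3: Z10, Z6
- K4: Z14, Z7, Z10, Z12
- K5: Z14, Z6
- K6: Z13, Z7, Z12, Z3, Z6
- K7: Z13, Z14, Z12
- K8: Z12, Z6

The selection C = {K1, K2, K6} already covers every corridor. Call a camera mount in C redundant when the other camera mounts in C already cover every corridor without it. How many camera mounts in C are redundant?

0

Drop K1: Z5 uncovered — not redundant.
Drop K2: Z10 uncovered — not redundant.
Drop K6: Z7, Z3 uncovered — not redundant.
None of the camera mounts in C is redundant.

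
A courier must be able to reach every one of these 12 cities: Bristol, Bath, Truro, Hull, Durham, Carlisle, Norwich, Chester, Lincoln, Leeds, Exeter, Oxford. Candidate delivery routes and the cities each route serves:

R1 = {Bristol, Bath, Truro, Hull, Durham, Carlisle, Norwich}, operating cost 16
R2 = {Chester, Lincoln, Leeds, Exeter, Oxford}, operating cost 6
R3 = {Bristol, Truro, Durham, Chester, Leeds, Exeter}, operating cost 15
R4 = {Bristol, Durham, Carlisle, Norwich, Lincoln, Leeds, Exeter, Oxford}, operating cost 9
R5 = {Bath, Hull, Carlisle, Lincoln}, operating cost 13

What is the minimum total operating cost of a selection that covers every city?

R1, R2 cover every city at operating cost 16 + 6 = 22.
Any cover uses at least 2 routes; among all covering selections none totals below 22.

22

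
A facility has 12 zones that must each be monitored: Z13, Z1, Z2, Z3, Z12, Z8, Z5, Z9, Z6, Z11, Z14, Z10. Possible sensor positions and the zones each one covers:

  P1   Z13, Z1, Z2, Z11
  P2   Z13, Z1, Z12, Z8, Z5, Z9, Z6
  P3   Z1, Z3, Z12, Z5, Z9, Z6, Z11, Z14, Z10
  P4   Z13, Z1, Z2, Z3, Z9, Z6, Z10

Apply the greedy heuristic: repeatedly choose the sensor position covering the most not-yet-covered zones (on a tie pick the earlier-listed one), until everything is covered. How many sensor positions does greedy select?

3

Pick 1: P3 covers 9 new zones (Z1, Z3, Z12, Z5, Z9, Z6, Z11, Z14, Z10).
Pick 2: P1 covers 2 new zones (Z13, Z2).
Pick 3: P2 covers 1 new zones (Z8).
Greedy uses 3 sensor positions.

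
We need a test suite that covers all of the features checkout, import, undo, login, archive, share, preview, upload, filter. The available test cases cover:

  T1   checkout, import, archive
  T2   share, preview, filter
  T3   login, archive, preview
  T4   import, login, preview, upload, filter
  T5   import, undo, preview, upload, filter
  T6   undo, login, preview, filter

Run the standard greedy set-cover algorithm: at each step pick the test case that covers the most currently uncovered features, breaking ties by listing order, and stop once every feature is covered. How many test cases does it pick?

4

Pick 1: T4 covers 5 new features (import, login, preview, upload, filter).
Pick 2: T1 covers 2 new features (checkout, archive).
Pick 3: T2 covers 1 new features (share).
Pick 4: T5 covers 1 new features (undo).
Greedy uses 4 test cases.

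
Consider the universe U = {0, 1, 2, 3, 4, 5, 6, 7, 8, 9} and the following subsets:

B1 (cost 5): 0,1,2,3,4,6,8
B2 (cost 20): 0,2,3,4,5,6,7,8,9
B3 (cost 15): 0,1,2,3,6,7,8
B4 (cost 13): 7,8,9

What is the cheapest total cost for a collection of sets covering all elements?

25

B1, B2 cover every element at cost 5 + 20 = 25.
Any cover uses at least 2 sets; among all covering selections none totals below 25.
Greedy by coverage-per-cost would pick B1, B4, B2 for 38 — worse than the optimum 25.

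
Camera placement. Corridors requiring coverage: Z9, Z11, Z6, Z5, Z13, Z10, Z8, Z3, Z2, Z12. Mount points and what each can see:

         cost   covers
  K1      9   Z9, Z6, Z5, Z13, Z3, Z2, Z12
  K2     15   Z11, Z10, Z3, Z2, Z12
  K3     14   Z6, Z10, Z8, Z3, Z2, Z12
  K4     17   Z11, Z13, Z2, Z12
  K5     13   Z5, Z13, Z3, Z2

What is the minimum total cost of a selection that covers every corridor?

K1, K2, K3 cover every corridor at cost 9 + 15 + 14 = 38.
Any cover uses at least 3 camera mounts; among all covering selections none totals below 38.

38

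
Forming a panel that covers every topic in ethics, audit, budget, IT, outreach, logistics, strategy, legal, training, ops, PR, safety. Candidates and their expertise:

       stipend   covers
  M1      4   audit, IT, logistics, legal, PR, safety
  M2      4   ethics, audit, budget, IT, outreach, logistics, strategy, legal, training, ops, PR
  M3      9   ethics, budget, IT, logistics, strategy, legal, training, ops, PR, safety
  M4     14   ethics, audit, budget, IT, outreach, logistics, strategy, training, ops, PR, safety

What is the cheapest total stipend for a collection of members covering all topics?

8

M1, M2 cover every topic at stipend 4 + 4 = 8.
Any cover uses at least 2 members; among all covering selections none totals below 8.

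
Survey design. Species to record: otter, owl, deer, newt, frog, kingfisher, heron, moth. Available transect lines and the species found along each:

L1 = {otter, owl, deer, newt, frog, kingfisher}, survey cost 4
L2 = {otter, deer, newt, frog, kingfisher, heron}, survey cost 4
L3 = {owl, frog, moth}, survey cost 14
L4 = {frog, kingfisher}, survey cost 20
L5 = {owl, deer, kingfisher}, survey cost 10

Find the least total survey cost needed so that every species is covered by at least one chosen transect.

L2, L3 cover every species at survey cost 4 + 14 = 18.
Any cover uses at least 2 transects; among all covering selections none totals below 18.
Greedy by coverage-per-survey cost would pick L1, L2, L3 for 22 — worse than the optimum 18.

18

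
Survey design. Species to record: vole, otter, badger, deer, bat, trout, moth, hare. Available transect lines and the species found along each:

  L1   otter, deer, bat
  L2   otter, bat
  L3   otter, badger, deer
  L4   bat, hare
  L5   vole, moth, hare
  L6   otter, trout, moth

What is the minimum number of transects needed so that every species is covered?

L1, L3, L5, L6 together cover {vole, otter, badger, deer, bat, trout, moth, hare} — every species.
No 3 of the 6 transects cover everything (all 20 triples fall short), so 4 is minimum.

4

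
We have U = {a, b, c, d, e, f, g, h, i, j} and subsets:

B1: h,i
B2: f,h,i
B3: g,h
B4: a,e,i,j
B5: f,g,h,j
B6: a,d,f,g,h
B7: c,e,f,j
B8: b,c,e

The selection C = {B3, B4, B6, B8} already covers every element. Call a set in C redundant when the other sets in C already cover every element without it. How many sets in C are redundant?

Drop B3: the rest still cover every element — redundant.
Drop B4: i, j uncovered — not redundant.
Drop B6: d, f uncovered — not redundant.
Drop B8: b, c uncovered — not redundant.
1 redundant: B3.

1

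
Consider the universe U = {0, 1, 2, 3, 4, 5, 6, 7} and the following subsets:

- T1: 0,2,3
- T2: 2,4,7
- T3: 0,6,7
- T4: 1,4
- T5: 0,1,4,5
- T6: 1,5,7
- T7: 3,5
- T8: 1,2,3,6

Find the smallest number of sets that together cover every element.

T1, T3, T5 together cover {0, 1, 2, 3, 4, 5, 6, 7} — every element.
No 2 of the 8 sets cover everything (all 28 pairs fall short), so 3 is minimum.

3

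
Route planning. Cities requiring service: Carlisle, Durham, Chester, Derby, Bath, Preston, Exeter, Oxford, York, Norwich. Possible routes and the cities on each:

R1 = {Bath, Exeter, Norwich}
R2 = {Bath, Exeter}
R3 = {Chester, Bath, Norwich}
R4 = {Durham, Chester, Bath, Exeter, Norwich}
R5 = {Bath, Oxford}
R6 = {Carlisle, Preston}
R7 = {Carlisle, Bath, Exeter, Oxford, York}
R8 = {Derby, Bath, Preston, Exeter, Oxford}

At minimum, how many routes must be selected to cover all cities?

3

R4, R7, R8 together cover {Carlisle, Durham, Chester, Derby, Bath, Preston, Exeter, Oxford, York, Norwich} — every city.
No 2 of the 8 routes cover everything (all 28 pairs fall short), so 3 is minimum.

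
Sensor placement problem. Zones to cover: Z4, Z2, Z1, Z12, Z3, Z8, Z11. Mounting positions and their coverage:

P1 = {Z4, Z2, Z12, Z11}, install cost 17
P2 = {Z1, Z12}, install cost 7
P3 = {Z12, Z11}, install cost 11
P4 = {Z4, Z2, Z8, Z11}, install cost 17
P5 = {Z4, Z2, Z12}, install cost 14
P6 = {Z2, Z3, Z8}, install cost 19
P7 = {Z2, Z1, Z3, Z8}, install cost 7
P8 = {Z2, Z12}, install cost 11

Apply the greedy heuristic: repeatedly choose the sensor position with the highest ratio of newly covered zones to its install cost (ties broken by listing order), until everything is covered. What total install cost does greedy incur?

Pick 1: P7 adds 4 new (Z2, Z1, Z3, Z8) at install cost 7 (ratio 4/7).
Pick 2: P3 adds 2 new (Z12, Z11) at install cost 11 (ratio 2/11).
Pick 3: P5 adds 1 new (Z4) at install cost 14 (ratio 1/14).
Greedy total install cost: 7 + 11 + 14 = 32. (The true optimum is 24, so greedy overshoots here.)

32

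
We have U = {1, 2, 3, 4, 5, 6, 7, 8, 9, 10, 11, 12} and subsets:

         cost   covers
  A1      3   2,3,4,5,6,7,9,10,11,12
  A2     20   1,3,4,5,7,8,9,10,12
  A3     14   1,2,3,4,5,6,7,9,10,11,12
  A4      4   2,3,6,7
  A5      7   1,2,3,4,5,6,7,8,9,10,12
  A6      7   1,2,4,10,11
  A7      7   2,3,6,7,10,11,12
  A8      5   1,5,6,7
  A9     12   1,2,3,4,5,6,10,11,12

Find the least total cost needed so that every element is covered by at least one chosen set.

A1, A5 cover every element at cost 3 + 7 = 10.
Any cover uses at least 2 sets; among all covering selections none totals below 10.

10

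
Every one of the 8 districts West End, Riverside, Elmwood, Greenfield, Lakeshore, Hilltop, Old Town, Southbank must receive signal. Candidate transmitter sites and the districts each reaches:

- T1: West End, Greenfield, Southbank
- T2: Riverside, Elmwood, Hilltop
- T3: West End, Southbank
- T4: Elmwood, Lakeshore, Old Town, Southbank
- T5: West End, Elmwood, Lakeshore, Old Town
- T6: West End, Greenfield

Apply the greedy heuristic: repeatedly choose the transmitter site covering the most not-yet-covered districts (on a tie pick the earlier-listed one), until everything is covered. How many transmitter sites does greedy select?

3

Pick 1: T4 covers 4 new districts (Elmwood, Lakeshore, Old Town, Southbank).
Pick 2: T1 covers 2 new districts (West End, Greenfield).
Pick 3: T2 covers 2 new districts (Riverside, Hilltop).
Greedy uses 3 transmitter sites.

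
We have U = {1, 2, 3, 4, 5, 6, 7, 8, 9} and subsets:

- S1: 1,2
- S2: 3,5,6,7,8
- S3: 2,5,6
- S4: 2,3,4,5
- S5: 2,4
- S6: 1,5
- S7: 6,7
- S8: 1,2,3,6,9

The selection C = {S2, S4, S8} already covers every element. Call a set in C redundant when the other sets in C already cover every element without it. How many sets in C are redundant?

0

Drop S2: 7, 8 uncovered — not redundant.
Drop S4: 4 uncovered — not redundant.
Drop S8: 1, 9 uncovered — not redundant.
None of the sets in C is redundant.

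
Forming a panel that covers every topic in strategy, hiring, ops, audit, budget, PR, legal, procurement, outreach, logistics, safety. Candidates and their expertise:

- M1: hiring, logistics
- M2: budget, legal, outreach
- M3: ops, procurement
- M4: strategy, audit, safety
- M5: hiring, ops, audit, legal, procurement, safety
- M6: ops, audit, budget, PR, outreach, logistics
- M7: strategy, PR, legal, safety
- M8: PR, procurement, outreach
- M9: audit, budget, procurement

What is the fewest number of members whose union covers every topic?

M4, M5, M6 together cover {strategy, hiring, ops, audit, budget, PR, legal, procurement, outreach, logistics, safety} — every topic.
No 2 of the 9 members cover everything (all 36 pairs fall short), so 3 is minimum.

3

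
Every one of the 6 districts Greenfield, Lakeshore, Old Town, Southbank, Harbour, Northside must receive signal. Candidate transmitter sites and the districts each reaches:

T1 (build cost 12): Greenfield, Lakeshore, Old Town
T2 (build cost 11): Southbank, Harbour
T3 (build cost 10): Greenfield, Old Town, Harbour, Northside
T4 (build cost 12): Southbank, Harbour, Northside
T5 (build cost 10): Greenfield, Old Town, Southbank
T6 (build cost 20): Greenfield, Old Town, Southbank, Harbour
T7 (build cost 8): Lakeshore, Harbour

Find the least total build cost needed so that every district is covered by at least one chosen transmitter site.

24

T1, T4 cover every district at build cost 12 + 12 = 24.
Any cover uses at least 2 transmitter sites; among all covering selections none totals below 24.
Greedy by coverage-per-build cost would pick T3, T7, T5 for 28 — worse than the optimum 24.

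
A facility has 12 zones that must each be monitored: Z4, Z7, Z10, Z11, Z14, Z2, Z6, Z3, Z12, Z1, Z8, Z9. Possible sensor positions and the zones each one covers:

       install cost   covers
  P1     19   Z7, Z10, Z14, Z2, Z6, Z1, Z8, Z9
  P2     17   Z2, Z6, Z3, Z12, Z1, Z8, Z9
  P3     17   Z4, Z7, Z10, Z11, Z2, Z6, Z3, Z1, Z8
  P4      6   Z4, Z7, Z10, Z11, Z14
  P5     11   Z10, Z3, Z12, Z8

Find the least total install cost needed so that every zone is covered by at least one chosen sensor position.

23

P2, P4 cover every zone at install cost 17 + 6 = 23.
Any cover uses at least 2 sensor positions; among all covering selections none totals below 23.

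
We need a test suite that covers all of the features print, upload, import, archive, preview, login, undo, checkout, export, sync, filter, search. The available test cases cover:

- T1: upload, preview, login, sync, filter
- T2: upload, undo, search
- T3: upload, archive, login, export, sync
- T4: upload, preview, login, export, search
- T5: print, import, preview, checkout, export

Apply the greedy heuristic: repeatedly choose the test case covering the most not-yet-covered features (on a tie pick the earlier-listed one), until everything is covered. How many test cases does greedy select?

4

Pick 1: T1 covers 5 new features (upload, preview, login, sync, filter).
Pick 2: T5 covers 4 new features (print, import, checkout, export).
Pick 3: T2 covers 2 new features (undo, search).
Pick 4: T3 covers 1 new features (archive).
Greedy uses 4 test cases.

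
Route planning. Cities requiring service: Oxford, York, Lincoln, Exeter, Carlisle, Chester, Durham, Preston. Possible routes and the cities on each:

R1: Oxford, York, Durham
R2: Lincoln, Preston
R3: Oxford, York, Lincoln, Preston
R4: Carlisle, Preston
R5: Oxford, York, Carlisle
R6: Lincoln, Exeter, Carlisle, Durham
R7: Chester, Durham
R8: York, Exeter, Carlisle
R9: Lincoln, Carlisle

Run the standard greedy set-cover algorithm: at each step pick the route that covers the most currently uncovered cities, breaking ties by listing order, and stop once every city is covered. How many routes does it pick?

Pick 1: R3 covers 4 new cities (Oxford, York, Lincoln, Preston).
Pick 2: R6 covers 3 new cities (Exeter, Carlisle, Durham).
Pick 3: R7 covers 1 new cities (Chester).
Greedy uses 3 routes.

3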